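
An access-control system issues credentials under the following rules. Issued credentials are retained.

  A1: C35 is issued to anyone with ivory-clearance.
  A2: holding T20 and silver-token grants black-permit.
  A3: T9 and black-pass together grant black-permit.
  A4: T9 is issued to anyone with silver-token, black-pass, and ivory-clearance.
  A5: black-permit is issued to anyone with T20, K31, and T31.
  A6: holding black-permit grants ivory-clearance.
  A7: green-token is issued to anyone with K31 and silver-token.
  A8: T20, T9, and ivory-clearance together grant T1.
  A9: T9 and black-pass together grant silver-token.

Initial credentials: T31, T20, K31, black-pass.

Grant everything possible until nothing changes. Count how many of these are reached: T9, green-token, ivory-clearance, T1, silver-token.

1

Holding T20, K31, and T31 grants black-permit (A5).
Holding black-permit grants ivory-clearance (A6).
T9 would need silver-token, black-pass, and ivory-clearance (A4), but silver-token is never granted.
green-token would need K31 and silver-token (A7), but silver-token is never granted.
ivory-clearance: reached.
T1 would need T20, T9, and ivory-clearance (A8), but T9 is never granted.
silver-token would need T9 and black-pass (A9), but T9 is never granted.
Reached: ivory-clearance — 1 of the 5.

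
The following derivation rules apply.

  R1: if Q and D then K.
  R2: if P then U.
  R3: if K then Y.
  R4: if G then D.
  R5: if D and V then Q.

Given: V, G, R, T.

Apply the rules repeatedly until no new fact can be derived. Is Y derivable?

From G, R4 gives D.
D and V hold, so Q follows (R5).
From Q and D, R1 gives K.
From K, R3 gives Y.

Yes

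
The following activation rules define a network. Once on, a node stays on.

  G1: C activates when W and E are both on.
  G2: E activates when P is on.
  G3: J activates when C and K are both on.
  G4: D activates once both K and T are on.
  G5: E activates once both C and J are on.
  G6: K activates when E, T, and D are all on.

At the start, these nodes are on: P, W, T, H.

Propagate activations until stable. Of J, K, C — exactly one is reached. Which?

G2: P on → E on.
W and E are on, so C activates (G1).
J would need C and K (G3), but K never turns on. K would need E, T, and D (G6), but D never turns on.

C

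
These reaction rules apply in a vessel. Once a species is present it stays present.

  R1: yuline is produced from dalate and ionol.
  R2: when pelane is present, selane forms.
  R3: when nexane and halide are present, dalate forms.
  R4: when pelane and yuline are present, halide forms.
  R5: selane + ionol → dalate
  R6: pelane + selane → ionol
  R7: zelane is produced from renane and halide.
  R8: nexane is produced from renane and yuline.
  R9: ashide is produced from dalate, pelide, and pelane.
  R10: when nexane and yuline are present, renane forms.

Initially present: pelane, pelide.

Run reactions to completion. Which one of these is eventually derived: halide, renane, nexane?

pelane present → selane forms (R2).
pelane and selane present → ionol forms (R6).
selane and ionol present → dalate forms (R5).
dalate and ionol present → yuline forms (R1).
pelane and yuline present → halide forms (R4).
renane would need nexane and yuline (R10), but nexane never forms. nexane would need renane and yuline (R8), but renane never forms.

halide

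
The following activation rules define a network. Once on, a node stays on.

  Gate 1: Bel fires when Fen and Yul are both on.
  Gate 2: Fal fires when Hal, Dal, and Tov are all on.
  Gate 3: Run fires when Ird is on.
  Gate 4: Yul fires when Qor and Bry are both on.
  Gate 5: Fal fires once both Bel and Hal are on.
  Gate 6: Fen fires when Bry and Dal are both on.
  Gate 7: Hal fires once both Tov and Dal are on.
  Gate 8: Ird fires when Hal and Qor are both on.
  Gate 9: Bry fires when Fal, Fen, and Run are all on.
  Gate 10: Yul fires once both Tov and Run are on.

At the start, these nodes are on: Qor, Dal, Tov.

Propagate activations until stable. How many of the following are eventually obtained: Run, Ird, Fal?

3

Gate 7: Tov and Dal on → Hal on.
Gate 8: Hal and Qor on → Ird on.
Gate 2: Hal, Dal, and Tov on → Fal on.
Ird is on, so Run fires (Gate 3).
Run: reached.
Ird: reached.
Fal: reached.
All 3 are reached.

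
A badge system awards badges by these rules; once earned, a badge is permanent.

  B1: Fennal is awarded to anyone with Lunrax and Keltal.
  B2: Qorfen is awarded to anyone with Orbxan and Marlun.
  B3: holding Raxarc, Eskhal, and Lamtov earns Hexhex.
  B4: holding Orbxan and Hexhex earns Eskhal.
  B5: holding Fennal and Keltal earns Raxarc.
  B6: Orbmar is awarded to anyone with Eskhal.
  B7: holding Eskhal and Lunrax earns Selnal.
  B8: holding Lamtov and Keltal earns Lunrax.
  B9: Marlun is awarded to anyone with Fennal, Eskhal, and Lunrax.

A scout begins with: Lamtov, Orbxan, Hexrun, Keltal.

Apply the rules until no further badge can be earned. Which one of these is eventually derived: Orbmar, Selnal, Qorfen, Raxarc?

With Lamtov and Keltal, Lunrax is earned (B8).
With Lunrax and Keltal, Fennal is earned (B1).
With Fennal and Keltal, Raxarc is earned (B5).
Orbmar would need Eskhal (B6), but Eskhal is never earned. Qorfen would need Orbxan and Marlun (B2), but Marlun is never earned. Selnal would need Eskhal and Lunrax (B7), but Eskhal is never earned.

Raxarc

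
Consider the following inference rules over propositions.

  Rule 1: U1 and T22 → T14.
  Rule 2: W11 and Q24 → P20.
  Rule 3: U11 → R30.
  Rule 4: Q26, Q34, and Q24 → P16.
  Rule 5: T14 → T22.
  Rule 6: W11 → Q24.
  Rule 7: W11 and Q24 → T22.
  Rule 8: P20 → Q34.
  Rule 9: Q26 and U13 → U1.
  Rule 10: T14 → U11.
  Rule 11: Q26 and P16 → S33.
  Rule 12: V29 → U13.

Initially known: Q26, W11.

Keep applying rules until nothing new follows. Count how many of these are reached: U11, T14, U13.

U11 would need T14 (Rule 10), but T14 is never established.
T14 would need U1 and T22 (Rule 1), but U1 is never established.
U13 would need V29 (Rule 12), but V29 is never established.
None of the 3 are reached.

0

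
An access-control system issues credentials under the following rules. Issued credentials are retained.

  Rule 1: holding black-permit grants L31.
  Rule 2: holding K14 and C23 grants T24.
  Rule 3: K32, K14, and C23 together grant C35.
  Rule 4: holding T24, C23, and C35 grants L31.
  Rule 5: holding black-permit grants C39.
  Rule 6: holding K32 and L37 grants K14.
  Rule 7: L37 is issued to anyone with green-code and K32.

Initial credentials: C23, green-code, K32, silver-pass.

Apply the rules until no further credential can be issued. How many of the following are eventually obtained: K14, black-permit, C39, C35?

Holding green-code and K32 grants L37 (Rule 7).
Holding K32 and L37 grants K14 (Rule 6).
Holding K32, K14, and C23 grants C35 (Rule 3).
K14: reached.
No rule produces black-permit, and it is not given.
C39 would need black-permit (Rule 5), but black-permit is never granted.
C35: reached.
Reached: K14 and C35 — 2 of the 4.

2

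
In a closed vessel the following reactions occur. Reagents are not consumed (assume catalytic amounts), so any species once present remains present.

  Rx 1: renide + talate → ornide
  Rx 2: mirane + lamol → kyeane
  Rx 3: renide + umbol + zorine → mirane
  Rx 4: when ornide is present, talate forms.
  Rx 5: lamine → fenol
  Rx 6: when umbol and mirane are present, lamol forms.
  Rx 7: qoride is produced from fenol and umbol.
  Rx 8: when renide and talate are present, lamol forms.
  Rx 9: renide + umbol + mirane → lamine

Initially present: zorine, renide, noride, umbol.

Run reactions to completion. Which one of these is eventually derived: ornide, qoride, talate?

qoride

renide, umbol, and zorine present → mirane forms (Rx 3).
renide, umbol, and mirane present → lamine forms (Rx 9).
lamine present → fenol forms (Rx 5).
fenol and umbol present → qoride forms (Rx 7).
ornide would need renide and talate (Rx 1), but talate never forms. talate would need ornide (Rx 4), but ornide never forms.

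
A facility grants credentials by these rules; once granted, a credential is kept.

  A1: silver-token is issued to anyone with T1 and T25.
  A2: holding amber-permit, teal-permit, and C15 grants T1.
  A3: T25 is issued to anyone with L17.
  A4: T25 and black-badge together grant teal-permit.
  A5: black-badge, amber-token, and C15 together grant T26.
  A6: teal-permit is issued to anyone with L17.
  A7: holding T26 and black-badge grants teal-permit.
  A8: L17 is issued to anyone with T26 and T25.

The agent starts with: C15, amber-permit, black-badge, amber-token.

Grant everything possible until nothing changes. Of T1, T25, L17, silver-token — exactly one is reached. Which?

T1

Holding black-badge, amber-token, and C15 grants T26 (A5).
Holding T26 and black-badge grants teal-permit (A7).
Holding amber-permit, teal-permit, and C15 grants T1 (A2).
T25 would need L17 (A3), but L17 is never granted. silver-token would need T1 and T25 (A1), but T25 is never granted. L17 would need T26 and T25 (A8), but T25 is never granted.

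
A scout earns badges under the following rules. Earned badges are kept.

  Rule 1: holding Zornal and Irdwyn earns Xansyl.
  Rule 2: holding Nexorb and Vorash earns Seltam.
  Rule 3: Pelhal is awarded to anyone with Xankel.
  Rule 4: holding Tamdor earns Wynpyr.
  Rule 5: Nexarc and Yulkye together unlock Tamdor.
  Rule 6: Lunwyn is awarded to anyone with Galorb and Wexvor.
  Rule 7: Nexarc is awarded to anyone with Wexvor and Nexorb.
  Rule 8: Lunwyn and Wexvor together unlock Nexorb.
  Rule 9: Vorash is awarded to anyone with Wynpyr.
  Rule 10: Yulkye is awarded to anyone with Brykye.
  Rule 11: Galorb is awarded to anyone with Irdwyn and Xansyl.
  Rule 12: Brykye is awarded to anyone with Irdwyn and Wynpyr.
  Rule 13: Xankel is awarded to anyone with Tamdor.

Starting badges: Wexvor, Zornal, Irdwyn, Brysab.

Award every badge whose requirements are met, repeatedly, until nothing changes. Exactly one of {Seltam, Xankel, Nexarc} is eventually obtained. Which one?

With Zornal and Irdwyn, Xansyl is earned (Rule 1).
With Irdwyn and Xansyl, Galorb is earned (Rule 11).
With Galorb and Wexvor, Lunwyn is earned (Rule 6).
With Lunwyn and Wexvor, Nexorb is earned (Rule 8).
With Wexvor and Nexorb, Nexarc is earned (Rule 7).
Seltam would need Nexorb and Vorash (Rule 2), but Vorash is never earned. Xankel would need Tamdor (Rule 13), but Tamdor is never earned.

Nexarc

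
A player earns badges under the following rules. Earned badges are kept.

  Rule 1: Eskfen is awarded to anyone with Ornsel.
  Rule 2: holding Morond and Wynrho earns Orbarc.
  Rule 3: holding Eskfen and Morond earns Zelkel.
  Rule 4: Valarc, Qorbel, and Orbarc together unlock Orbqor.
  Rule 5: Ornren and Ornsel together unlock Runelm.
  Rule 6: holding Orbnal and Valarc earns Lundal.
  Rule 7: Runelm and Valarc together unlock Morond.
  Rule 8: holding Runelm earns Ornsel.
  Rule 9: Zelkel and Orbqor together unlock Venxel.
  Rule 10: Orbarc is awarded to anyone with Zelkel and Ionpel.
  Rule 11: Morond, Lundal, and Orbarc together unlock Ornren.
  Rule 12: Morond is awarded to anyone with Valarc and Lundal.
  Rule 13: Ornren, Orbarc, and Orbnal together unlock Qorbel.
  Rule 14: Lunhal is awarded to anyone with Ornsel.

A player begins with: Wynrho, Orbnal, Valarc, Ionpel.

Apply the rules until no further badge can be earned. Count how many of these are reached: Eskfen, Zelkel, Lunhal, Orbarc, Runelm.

With Orbnal and Valarc, Lundal is earned (Rule 6).
With Valarc and Lundal, Morond is earned (Rule 12).
With Morond and Wynrho, Orbarc is earned (Rule 2).
Eskfen would need Ornsel (Rule 1), but Ornsel is never earned.
Zelkel would need Eskfen and Morond (Rule 3), but Eskfen is never earned.
Lunhal would need Ornsel (Rule 14), but Ornsel is never earned.
Orbarc: reached.
Runelm would need Ornren and Ornsel (Rule 5), but Ornsel is never earned.
Reached: Orbarc — 1 of the 5.

1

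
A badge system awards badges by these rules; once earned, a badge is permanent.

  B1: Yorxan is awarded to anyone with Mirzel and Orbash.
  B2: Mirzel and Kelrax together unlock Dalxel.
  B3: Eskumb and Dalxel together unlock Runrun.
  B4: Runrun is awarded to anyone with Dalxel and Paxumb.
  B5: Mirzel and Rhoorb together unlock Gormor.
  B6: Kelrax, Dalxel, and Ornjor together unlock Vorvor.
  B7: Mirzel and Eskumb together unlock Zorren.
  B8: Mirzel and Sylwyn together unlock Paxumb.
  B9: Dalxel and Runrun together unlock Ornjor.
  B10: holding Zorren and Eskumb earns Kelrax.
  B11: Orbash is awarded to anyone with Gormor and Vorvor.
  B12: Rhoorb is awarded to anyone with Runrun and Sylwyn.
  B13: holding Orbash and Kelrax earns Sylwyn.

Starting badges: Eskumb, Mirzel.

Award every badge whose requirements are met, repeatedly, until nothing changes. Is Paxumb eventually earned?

No

Paxumb would need Mirzel and Sylwyn (B8), but Sylwyn is never earned.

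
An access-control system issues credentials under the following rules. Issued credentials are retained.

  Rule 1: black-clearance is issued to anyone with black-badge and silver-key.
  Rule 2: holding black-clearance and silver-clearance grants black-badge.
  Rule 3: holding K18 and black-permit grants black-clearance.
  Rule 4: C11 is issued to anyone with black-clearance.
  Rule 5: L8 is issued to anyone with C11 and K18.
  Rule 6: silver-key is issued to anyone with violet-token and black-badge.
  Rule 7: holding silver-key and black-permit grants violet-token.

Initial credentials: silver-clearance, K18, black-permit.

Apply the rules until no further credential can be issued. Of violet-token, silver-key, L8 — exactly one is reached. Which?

L8

Holding K18 and black-permit grants black-clearance (Rule 3).
Holding black-clearance grants C11 (Rule 4).
Holding C11 and K18 grants L8 (Rule 5).
violet-token would need silver-key and black-permit (Rule 7), but silver-key is never granted. silver-key would need violet-token and black-badge (Rule 6), but violet-token is never granted.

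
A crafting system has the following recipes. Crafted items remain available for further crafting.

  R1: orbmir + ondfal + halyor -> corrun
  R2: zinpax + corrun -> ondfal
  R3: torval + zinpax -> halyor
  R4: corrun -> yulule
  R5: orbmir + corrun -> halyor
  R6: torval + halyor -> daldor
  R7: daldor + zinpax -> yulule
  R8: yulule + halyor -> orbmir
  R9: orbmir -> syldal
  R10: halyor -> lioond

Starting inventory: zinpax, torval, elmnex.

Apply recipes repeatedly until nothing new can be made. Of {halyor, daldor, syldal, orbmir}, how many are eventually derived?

torval + zinpax -> halyor (R3).
Using R6, torval and halyor make daldor.
daldor + zinpax -> yulule (R7).
Using R8, yulule and halyor make orbmir.
orbmir -> syldal (R9).
halyor: reached.
daldor: reached.
syldal: reached.
orbmir: reached.
All 4 are reached.

4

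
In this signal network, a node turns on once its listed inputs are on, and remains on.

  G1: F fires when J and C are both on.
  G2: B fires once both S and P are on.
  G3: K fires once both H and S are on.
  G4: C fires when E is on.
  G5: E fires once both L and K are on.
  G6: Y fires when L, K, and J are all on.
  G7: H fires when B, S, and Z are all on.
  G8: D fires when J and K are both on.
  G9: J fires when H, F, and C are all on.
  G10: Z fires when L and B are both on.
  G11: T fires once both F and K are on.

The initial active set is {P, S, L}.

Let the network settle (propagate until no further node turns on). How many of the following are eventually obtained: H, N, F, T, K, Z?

G2: S and P on → B on.
G10: L and B on → Z on.
B, S, and Z are on, so H fires (G7).
G3: H and S on → K on.
H: reached.
No rule produces N, and it is not given.
F would need J and C (G1), but J never turns on.
T would need F and K (G11), but F never turns on.
K: reached.
Z: reached.
Reached: H, K, and Z — 3 of the 6.

3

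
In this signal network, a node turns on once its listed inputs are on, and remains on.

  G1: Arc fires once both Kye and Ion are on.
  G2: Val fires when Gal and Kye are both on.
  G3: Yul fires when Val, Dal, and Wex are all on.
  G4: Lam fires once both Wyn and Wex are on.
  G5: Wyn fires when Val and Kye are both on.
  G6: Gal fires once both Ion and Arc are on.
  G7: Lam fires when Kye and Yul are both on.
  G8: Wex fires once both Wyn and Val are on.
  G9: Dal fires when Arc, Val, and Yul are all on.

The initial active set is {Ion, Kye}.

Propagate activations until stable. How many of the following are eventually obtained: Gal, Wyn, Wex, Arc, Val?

Kye and Ion are on, so Arc fires (G1).
Ion and Arc are on, so Gal fires (G6).
G2: Gal and Kye on → Val on.
Val and Kye are on, so Wyn fires (G5).
G8: Wyn and Val on → Wex on.
Gal: reached.
Wyn: reached.
Wex: reached.
Arc: reached.
Val: reached.
All 5 are reached.

5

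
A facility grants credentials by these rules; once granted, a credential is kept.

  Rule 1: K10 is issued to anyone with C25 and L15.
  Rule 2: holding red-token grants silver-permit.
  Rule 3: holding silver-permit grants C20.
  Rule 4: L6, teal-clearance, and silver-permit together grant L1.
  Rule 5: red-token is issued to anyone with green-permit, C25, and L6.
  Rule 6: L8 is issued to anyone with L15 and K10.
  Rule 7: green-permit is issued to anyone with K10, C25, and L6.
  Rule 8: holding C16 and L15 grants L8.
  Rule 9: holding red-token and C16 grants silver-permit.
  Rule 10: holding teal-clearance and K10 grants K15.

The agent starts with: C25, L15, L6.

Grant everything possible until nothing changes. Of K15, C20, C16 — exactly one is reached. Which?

Holding C25 and L15 grants K10 (Rule 1).
Holding K10, C25, and L6 grants green-permit (Rule 7).
Holding green-permit, C25, and L6 grants red-token (Rule 5).
Holding red-token grants silver-permit (Rule 2).
Holding silver-permit grants C20 (Rule 3).
K15 would need teal-clearance and K10 (Rule 10), but teal-clearance is never granted. No rule produces C16, and it is not given.

C20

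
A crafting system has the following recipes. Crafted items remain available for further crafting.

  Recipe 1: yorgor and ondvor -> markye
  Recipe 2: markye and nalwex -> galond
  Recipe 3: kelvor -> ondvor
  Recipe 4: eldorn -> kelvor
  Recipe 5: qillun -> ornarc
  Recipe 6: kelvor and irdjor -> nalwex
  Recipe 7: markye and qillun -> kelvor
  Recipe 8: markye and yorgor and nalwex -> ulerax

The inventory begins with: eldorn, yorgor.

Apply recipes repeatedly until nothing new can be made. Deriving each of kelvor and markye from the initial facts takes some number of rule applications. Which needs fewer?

kelvor: eldorn -> kelvor (Recipe 4). [1 rule application]
markye: Using Recipe 4, eldorn makes kelvor. Using Recipe 3, kelvor makes ondvor. Using Recipe 1, yorgor and ondvor make markye. [3 rule applications]
kelvor needs fewer.

kelvor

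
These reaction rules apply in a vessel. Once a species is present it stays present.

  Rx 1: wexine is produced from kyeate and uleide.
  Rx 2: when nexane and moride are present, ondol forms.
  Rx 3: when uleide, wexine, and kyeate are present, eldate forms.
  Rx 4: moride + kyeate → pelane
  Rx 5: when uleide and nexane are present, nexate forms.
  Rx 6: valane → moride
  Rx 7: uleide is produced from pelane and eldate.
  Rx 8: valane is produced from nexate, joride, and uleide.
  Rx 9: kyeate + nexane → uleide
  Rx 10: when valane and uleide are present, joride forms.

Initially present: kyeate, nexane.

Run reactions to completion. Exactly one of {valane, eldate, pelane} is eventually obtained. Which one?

eldate

kyeate and nexane present → uleide forms (Rx 9).
kyeate and uleide present → wexine forms (Rx 1).
uleide, wexine, and kyeate present → eldate forms (Rx 3).
valane would need nexate, joride, and uleide (Rx 8), but joride never forms. pelane would need moride and kyeate (Rx 4), but moride never forms.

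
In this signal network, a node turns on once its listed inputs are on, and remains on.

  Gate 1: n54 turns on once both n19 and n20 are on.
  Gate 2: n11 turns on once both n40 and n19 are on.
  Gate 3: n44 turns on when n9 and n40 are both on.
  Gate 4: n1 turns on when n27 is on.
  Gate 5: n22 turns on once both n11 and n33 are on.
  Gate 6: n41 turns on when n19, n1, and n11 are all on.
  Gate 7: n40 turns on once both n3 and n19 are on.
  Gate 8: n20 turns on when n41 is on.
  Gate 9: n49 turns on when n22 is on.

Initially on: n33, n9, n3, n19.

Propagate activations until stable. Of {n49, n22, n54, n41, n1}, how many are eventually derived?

Gate 7: n3 and n19 on → n40 on.
n40 and n19 are on, so n11 turns on (Gate 2).
n11 and n33 are on, so n22 turns on (Gate 5).
n22 is on, so n49 turns on (Gate 9).
n49: reached.
n22: reached.
n54 would need n19 and n20 (Gate 1), but n20 never turns on.
n41 would need n19, n1, and n11 (Gate 6), but n1 never turns on.
n1 would need n27 (Gate 4), but n27 never turns on.
Reached: n49 and n22 — 2 of the 5.

2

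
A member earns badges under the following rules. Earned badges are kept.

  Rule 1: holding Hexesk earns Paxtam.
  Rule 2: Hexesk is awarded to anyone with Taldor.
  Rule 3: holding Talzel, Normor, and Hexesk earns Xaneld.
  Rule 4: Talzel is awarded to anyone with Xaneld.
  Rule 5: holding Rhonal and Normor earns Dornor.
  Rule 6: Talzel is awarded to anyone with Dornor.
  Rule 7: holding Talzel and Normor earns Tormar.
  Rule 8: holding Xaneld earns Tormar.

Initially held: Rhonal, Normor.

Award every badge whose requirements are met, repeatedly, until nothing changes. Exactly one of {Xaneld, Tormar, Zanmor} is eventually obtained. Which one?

Tormar

With Rhonal and Normor, Dornor is earned (Rule 5).
With Dornor, Talzel is earned (Rule 6).
With Talzel and Normor, Tormar is earned (Rule 7).
Xaneld would need Talzel, Normor, and Hexesk (Rule 3), but Hexesk is never earned. No rule produces Zanmor, and it is not given.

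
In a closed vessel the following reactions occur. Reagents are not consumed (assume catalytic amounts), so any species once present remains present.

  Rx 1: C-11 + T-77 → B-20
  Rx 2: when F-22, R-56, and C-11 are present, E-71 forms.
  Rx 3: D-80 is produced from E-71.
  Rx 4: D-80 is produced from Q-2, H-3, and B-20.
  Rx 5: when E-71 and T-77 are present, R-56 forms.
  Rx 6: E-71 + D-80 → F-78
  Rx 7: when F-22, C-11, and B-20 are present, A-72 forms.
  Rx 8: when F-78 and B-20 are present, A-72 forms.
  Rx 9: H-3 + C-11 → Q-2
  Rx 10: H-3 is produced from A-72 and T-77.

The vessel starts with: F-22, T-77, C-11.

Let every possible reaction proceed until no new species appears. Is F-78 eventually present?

F-78 would need E-71 and D-80 (Rx 6), but E-71 never forms.

No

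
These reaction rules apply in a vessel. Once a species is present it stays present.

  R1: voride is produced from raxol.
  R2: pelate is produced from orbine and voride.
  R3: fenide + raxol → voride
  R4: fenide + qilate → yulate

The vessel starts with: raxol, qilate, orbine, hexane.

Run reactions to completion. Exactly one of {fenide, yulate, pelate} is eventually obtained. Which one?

pelate

raxol present → voride forms (R1).
orbine and voride present → pelate forms (R2).
No rule produces fenide, and it is not given. yulate would need fenide and qilate (R4), but fenide never forms.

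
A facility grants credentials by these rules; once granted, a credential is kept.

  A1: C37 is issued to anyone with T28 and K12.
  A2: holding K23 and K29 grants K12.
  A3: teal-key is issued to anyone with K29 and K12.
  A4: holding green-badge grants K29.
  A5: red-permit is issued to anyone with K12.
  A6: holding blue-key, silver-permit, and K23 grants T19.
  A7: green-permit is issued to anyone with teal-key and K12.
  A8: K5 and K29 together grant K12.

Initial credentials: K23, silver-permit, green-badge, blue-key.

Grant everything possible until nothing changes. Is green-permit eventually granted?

Yes

Holding green-badge grants K29 (A4).
Holding K23 and K29 grants K12 (A2).
Holding K29 and K12 grants teal-key (A3).
Holding teal-key and K12 grants green-permit (A7).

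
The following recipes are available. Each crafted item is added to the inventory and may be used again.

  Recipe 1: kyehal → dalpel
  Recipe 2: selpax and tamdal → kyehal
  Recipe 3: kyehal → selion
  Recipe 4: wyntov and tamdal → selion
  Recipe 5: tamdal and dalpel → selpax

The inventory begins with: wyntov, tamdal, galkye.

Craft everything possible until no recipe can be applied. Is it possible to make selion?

Yes

Using Recipe 4, wyntov and tamdal make selion.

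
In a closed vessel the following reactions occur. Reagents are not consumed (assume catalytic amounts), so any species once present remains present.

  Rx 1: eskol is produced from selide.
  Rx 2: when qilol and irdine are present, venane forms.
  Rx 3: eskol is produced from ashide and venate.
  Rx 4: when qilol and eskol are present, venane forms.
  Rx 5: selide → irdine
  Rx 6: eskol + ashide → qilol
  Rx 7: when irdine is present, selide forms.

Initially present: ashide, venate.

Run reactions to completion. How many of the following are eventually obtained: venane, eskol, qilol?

3

ashide and venate present → eskol forms (Rx 3).
eskol and ashide present → qilol forms (Rx 6).
qilol and eskol present → venane forms (Rx 4).
venane: reached.
eskol: reached.
qilol: reached.
All 3 are reached.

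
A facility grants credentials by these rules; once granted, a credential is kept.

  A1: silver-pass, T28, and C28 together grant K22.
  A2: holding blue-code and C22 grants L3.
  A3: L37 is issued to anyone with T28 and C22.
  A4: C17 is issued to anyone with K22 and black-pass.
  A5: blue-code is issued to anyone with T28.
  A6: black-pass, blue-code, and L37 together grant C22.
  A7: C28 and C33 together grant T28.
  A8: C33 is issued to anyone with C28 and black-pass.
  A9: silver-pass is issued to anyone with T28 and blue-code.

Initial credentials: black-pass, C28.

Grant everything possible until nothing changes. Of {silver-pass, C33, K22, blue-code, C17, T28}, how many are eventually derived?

Holding C28 and black-pass grants C33 (A8).
Holding C28 and C33 grants T28 (A7).
Holding T28 grants blue-code (A5).
Holding T28 and blue-code grants silver-pass (A9).
Holding silver-pass, T28, and C28 grants K22 (A1).
Holding K22 and black-pass grants C17 (A4).
silver-pass: reached.
C33: reached.
K22: reached.
blue-code: reached.
C17: reached.
T28: reached.
All 6 are reached.

6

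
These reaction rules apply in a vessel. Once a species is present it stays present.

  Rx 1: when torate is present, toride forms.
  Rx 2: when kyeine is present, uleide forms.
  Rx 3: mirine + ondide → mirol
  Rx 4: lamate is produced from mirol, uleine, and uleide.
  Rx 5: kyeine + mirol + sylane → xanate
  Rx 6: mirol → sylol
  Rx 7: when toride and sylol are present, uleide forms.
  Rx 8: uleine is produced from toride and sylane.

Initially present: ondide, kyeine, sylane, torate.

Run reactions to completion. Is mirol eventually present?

mirol would need mirine and ondide (Rx 3), but mirine never forms.

No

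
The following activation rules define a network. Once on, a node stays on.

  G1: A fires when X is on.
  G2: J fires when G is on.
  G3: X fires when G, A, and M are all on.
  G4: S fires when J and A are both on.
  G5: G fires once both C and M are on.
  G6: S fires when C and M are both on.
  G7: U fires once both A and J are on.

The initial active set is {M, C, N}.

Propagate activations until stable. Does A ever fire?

No

A would need X (G1), but X never turns on.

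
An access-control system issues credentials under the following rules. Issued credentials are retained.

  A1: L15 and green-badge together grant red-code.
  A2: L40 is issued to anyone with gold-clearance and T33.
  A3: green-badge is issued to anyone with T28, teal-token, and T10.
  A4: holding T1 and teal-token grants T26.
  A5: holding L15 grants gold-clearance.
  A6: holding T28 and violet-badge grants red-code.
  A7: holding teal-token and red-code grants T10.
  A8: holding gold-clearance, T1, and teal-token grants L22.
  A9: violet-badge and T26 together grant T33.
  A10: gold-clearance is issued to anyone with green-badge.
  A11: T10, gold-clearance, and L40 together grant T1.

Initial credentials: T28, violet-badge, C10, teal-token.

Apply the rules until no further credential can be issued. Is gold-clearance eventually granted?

Holding T28 and violet-badge grants red-code (A6).
Holding teal-token and red-code grants T10 (A7).
Holding T28, teal-token, and T10 grants green-badge (A3).
Holding green-badge grants gold-clearance (A10).

Yes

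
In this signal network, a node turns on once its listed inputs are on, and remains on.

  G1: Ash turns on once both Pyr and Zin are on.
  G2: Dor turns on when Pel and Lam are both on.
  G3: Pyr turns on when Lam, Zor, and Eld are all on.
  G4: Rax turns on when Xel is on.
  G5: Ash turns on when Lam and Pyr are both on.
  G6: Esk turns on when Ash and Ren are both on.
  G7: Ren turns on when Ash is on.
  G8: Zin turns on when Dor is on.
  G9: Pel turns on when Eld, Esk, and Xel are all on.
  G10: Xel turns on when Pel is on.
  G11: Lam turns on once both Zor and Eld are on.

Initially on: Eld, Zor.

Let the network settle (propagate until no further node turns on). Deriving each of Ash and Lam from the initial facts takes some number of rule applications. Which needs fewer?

Lam: G11: Zor and Eld on → Lam on. [1 rule application]
Ash: G11: Zor and Eld on → Lam on. G3: Lam, Zor, and Eld on → Pyr on. Lam and Pyr are on, so Ash turns on (G5). [3 rule applications]
Lam needs fewer.

Lam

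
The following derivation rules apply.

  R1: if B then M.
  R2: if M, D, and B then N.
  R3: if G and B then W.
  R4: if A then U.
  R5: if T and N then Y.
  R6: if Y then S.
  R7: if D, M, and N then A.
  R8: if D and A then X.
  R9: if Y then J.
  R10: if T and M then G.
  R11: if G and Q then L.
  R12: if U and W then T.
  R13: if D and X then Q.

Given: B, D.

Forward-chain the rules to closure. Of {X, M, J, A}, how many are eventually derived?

B holds, so M follows (R1).
M, D, and B hold, so N follows (R2).
D, M, and N hold, so A follows (R7).
From D and A, R8 gives X.
X: reached.
M: reached.
J would need Y (R9), but Y is never established.
A: reached.
Reached: X, M, and A — 3 of the 4.

3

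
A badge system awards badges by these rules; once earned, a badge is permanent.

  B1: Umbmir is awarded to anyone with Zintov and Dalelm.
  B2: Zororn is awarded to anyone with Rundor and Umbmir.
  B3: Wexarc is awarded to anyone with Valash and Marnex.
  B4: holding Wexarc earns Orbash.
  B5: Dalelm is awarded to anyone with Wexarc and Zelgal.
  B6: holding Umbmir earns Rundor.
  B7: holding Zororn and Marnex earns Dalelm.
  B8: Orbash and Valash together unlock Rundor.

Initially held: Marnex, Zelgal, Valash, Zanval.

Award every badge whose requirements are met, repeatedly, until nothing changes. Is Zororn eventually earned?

No

Zororn would need Rundor and Umbmir (B2), but Umbmir is never earned.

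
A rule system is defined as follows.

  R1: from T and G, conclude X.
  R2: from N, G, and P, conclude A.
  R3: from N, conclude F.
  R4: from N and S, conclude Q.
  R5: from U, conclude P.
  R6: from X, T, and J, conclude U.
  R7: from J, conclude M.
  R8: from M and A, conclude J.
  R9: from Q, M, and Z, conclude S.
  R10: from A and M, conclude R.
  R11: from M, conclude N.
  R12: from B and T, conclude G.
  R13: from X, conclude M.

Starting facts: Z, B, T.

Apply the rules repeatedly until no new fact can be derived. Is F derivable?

Yes

From B and T, R12 gives G.
From T and G, R1 gives X.
X holds, so M follows (R13).
From M, R11 gives N.
From N, R3 gives F.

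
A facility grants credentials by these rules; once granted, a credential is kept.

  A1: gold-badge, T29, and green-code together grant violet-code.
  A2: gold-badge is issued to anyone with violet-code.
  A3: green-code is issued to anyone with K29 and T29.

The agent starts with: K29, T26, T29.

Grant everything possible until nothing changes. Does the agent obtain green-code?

Holding K29 and T29 grants green-code (A3).

Yes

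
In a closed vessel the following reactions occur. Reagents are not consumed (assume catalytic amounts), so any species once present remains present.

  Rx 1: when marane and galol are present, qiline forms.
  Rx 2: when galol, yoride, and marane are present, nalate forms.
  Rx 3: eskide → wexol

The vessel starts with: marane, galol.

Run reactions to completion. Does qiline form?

marane and galol present → qiline forms (Rx 1).

Yes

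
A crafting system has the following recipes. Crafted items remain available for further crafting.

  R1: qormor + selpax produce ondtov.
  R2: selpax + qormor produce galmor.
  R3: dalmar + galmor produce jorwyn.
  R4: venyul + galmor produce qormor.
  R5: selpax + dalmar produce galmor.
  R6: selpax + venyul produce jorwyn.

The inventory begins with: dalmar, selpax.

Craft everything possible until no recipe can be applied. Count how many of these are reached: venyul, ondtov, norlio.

No rule produces venyul, and it is not given.
ondtov would need qormor and selpax (R1), but qormor is never obtained.
No rule produces norlio, and it is not given.
None of the 3 are reached.

0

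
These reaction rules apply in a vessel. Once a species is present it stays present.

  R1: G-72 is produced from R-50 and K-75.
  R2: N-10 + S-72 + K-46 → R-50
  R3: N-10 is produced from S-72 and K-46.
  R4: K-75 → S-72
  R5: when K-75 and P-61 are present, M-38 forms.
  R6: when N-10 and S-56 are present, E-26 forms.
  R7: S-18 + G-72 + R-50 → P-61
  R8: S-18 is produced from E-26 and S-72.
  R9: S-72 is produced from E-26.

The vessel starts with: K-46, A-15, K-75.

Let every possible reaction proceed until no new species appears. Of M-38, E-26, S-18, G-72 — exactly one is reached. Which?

G-72

K-75 present → S-72 forms (R4).
S-72 and K-46 present → N-10 forms (R3).
N-10, S-72, and K-46 present → R-50 forms (R2).
R-50 and K-75 present → G-72 forms (R1).
S-18 would need E-26 and S-72 (R8), but E-26 never forms. M-38 would need K-75 and P-61 (R5), but P-61 never forms. E-26 would need N-10 and S-56 (R6), but S-56 never forms.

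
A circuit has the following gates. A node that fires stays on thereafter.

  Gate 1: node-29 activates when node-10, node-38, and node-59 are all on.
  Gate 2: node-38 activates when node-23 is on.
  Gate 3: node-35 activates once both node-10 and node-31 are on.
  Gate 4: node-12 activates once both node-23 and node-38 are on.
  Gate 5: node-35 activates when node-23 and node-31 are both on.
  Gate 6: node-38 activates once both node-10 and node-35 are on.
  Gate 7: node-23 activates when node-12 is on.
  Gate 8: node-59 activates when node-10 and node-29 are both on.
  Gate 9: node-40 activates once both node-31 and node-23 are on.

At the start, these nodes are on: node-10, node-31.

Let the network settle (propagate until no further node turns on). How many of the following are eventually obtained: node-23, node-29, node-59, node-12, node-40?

node-23 would need node-12 (Gate 7), but node-12 never turns on.
node-29 would need node-10, node-38, and node-59 (Gate 1), but node-59 never turns on.
node-59 would need node-10 and node-29 (Gate 8), but node-29 never turns on.
node-12 would need node-23 and node-38 (Gate 4), but node-23 never turns on.
node-40 would need node-31 and node-23 (Gate 9), but node-23 never turns on.
None of the 5 are reached.

0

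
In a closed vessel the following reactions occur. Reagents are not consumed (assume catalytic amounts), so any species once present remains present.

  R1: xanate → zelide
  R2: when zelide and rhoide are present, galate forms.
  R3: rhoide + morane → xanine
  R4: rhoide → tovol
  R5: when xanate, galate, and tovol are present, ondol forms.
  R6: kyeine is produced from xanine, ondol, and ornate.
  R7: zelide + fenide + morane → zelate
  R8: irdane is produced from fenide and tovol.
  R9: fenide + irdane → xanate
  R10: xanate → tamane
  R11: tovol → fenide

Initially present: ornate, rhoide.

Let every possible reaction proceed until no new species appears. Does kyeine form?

kyeine would need xanine, ondol, and ornate (R6), but xanine never forms.

No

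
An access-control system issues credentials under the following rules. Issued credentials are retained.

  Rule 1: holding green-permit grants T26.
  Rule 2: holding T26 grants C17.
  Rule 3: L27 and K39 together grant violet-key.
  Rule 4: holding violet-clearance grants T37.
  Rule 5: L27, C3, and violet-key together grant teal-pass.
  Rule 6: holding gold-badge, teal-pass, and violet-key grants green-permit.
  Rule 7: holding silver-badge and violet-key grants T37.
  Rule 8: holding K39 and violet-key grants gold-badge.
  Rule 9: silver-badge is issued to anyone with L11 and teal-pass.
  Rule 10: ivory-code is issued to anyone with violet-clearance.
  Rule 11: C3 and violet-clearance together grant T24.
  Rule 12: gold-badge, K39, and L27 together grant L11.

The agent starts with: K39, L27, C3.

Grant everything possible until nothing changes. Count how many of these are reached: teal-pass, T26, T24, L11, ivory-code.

Holding L27 and K39 grants violet-key (Rule 3).
Holding K39 and violet-key grants gold-badge (Rule 8).
Holding L27, C3, and violet-key grants teal-pass (Rule 5).
Holding gold-badge, K39, and L27 grants L11 (Rule 12).
Holding gold-badge, teal-pass, and violet-key grants green-permit (Rule 6).
Holding green-permit grants T26 (Rule 1).
teal-pass: reached.
T26: reached.
T24 would need C3 and violet-clearance (Rule 11), but violet-clearance is never granted.
L11: reached.
ivory-code would need violet-clearance (Rule 10), but violet-clearance is never granted.
Reached: teal-pass, T26, and L11 — 3 of the 5.

3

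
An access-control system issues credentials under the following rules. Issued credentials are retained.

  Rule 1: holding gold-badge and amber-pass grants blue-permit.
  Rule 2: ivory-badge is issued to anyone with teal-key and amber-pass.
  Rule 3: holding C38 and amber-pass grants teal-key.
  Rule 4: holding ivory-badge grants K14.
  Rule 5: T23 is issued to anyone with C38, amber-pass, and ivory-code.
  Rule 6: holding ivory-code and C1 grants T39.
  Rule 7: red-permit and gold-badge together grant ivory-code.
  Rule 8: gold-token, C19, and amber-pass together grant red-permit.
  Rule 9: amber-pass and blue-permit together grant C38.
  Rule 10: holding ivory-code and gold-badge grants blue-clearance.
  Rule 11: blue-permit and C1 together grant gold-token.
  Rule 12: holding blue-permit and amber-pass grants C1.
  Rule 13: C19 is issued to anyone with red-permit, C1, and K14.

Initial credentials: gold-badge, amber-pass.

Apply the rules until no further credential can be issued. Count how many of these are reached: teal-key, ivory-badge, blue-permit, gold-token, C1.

5

Holding gold-badge and amber-pass grants blue-permit (Rule 1).
Holding amber-pass and blue-permit grants C38 (Rule 9).
Holding blue-permit and amber-pass grants C1 (Rule 12).
Holding C38 and amber-pass grants teal-key (Rule 3).
Holding blue-permit and C1 grants gold-token (Rule 11).
Holding teal-key and amber-pass grants ivory-badge (Rule 2).
teal-key: reached.
ivory-badge: reached.
blue-permit: reached.
gold-token: reached.
C1: reached.
All 5 are reached.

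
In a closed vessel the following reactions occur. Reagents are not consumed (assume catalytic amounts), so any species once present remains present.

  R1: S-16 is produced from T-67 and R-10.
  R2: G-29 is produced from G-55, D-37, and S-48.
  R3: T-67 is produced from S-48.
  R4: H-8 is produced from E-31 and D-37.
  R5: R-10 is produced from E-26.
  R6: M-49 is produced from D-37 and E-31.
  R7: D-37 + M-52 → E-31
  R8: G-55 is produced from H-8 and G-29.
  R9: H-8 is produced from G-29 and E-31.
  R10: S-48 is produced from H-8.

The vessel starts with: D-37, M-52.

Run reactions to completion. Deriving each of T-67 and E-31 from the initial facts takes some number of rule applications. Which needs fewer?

E-31

E-31: D-37 and M-52 present → E-31 forms (R7). [1 rule application]
T-67: D-37 and M-52 present → E-31 forms (R7). E-31 and D-37 present → H-8 forms (R4). H-8 present → S-48 forms (R10). S-48 present → T-67 forms (R3). [4 rule applications]
E-31 needs fewer.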